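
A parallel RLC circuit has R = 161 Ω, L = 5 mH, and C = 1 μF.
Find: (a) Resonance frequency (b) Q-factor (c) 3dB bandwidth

Step 1 — Resonance: ω₀ = 1/√(LC) = 1/√(0.005·1e-06) = 1.414e+04 rad/s.
Step 2 — f₀ = ω₀/(2π) = 2251 Hz.
Step 3 — Parallel Q: Q = R/(ω₀L) = 161/(1.414e+04·0.005) = 2.277.
Step 4 — Bandwidth: Δω = ω₀/Q = 6211 rad/s; BW = Δω/(2π) = 988.5 Hz.

(a) f₀ = 2251 Hz  (b) Q = 2.277  (c) BW = 988.5 Hz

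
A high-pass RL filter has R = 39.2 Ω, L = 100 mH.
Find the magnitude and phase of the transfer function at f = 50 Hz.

Step 1 — Angular frequency: ω = 2π·50 = 314.2 rad/s.
Step 2 — Transfer function: H(jω) = jωL/(R + jωL).
Step 3 — Numerator jωL = j·31.42; denominator R + jωL = 39.2 + j31.42.
Step 4 — H = 0.3911 + j0.488.
Step 5 — Magnitude: |H| = 0.6254 (-4.1 dB); phase: φ = 51.3°.

|H| = 0.6254 (-4.1 dB), φ = 51.3°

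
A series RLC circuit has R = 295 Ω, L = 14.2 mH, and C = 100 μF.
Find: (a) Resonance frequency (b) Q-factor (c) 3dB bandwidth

Step 1 — Resonance: ω₀ = 1/√(LC) = 1/√(0.0142·0.0001) = 839.2 rad/s.
Step 2 — f₀ = ω₀/(2π) = 133.6 Hz.
Step 3 — Series Q: Q = ω₀L/R = 839.2·0.0142/295 = 0.04039.
Step 4 — Bandwidth: Δω = ω₀/Q = 2.077e+04 rad/s; BW = Δω/(2π) = 3306 Hz.

(a) f₀ = 133.6 Hz  (b) Q = 0.04039  (c) BW = 3306 Hz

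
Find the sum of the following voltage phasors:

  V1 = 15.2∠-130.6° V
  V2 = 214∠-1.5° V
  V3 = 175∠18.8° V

Step 1 — Convert each phasor to rectangular form:
  V1 = 15.2·(cos(-130.6°) + j·sin(-130.6°)) = -9.892 - j11.54 V
  V2 = 214·(cos(-1.5°) + j·sin(-1.5°)) = 213.9 - j5.602 V
  V3 = 175·(cos(18.8°) + j·sin(18.8°)) = 165.7 + j56.4 V
Step 2 — Sum components: V_total = 369.7 + j39.25 V.
Step 3 — Convert to polar: |V_total| = 371.8 V, ∠V_total = 6.1°.

V_total = 371.8∠6.1° V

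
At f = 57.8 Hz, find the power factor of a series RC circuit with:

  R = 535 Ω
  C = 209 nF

Step 1 — Angular frequency: ω = 2π·f = 2π·57.8 = 363.2 rad/s.
Step 2 — Component impedances:
  R: Z = R = 535 Ω
  C: Z = 1/(jωC) = -j/(ω·C) = 0 - j1.317e+04 Ω
Step 3 — Series combination: Z_total = R + C = 535 - j1.317e+04 Ω = 1.319e+04∠-87.7° Ω.
Step 4 — Power factor: PF = cos(φ) = Re(Z)/|Z| = 535/13186 = 0.04057.
Step 5 — Type: Im(Z) = -1.317e+04 ⇒ leading (phase φ = -87.7°).

PF = 0.04057 (leading, φ = -87.7°)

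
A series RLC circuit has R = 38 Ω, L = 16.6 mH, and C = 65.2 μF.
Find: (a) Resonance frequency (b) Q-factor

Step 1 — Resonance condition Im(Z)=0 gives ω₀ = 1/√(LC).
Step 2 — ω₀ = 1/√(0.0166·6.52e-05) = 961.2 rad/s.
Step 3 — f₀ = ω₀/(2π) = 153 Hz.
Step 4 — Series Q: Q = ω₀L/R = 961.2·0.0166/38 = 0.4199.

(a) f₀ = 153 Hz  (b) Q = 0.4199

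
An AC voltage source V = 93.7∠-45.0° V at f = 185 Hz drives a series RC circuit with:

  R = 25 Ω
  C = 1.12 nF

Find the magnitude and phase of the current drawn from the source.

Step 1 — Angular frequency: ω = 2π·f = 2π·185 = 1162 rad/s.
Step 2 — Component impedances:
  R: Z = R = 25 Ω
  C: Z = 1/(jωC) = -j/(ω·C) = 0 - j7.681e+05 Ω
Step 3 — Series combination: Z_total = R + C = 25 - j7.681e+05 Ω = 7.681e+05∠-90.0° Ω.
Step 4 — Source phasor: V = 93.7∠-45.0° V = 66.26 - j66.26 V.
Step 5 — Ohm's law: I = V / Z_total = (66.26 - j66.26) / (25 - j7.681e+05) = 8.626e-05 + j8.625e-05 A.
Step 6 — Convert to polar: |I| = 0.000122 A, ∠I = 45.0°.

I = 0.000122∠45.0° A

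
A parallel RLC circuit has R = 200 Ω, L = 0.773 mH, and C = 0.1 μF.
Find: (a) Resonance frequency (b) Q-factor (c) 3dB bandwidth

Step 1 — Resonance: ω₀ = 1/√(LC) = 1/√(0.000773·1e-07) = 1.137e+05 rad/s.
Step 2 — f₀ = ω₀/(2π) = 1.81e+04 Hz.
Step 3 — Parallel Q: Q = R/(ω₀L) = 200/(1.137e+05·0.000773) = 2.275.
Step 4 — Bandwidth: Δω = ω₀/Q = 5e+04 rad/s; BW = Δω/(2π) = 7958 Hz.

(a) f₀ = 1.81e+04 Hz  (b) Q = 2.275  (c) BW = 7958 Hz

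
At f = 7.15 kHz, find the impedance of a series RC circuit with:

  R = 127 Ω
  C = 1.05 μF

Step 1 — Angular frequency: ω = 2π·f = 2π·7150 = 4.492e+04 rad/s.
Step 2 — Component impedances:
  R: Z = R = 127 Ω
  C: Z = 1/(jωC) = -j/(ω·C) = 0 - j21.2 Ω
Step 3 — Series combination: Z_total = R + C = 127 - j21.2 Ω = 128.8∠-9.5° Ω.

Z = 127 - j21.2 Ω = 128.8∠-9.5° Ω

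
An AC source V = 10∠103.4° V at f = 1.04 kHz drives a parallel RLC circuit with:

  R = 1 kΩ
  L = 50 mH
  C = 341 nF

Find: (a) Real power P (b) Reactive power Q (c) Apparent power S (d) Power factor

Step 1 — Angular frequency: ω = 2π·f = 2π·1040 = 6535 rad/s.
Step 2 — Component impedances:
  R: Z = R = 1000 Ω
  L: Z = jωL = j·6535·0.05 = 0 + j326.7 Ω
  C: Z = 1/(jωC) = -j/(ω·C) = 0 - j448.8 Ω
Step 3 — Parallel combination: 1/Z_total = 1/R + 1/L + 1/C; Z_total = 590.7 + j491.7 Ω = 768.6∠39.8° Ω.
Step 4 — Source phasor: V = 10∠103.4° V = -2.317 + j9.728 V.
Step 5 — Current: I = V / Z = 0.00578 + j0.01166 A = 0.01301∠63.6° A.
Step 6 — Complex power: S = V·I* = 0.1 + j0.08324 VA.
Step 7 — Real power: P = Re(S) = 0.1 W.
Step 8 — Reactive power: Q = Im(S) = 0.08324 VAR.
Step 9 — Apparent power: |S| = 0.1301 VA.
Step 10 — Power factor: PF = P/|S| = 0.7686 (lagging).

(a) P = 0.1 W  (b) Q = 0.08324 VAR  (c) S = 0.1301 VA  (d) PF = 0.7686 (lagging)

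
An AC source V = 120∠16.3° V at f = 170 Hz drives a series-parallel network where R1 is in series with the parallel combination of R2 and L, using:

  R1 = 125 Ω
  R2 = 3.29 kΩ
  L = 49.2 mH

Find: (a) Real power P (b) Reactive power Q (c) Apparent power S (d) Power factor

Step 1 — Angular frequency: ω = 2π·f = 2π·170 = 1068 rad/s.
Step 2 — Component impedances:
  R1: Z = R = 125 Ω
  R2: Z = R = 3290 Ω
  L: Z = jωL = j·1068·0.0492 = 0 + j52.55 Ω
Step 3 — Parallel branch: R2 || L = 1/(1/R2 + 1/L) = 0.8392 + j52.54 Ω.
Step 4 — Series with R1: Z_total = R1 + (R2 || L) = 125.8 + j52.54 Ω = 136.4∠22.7° Ω.
Step 5 — Source phasor: V = 120∠16.3° V = 115.2 + j33.68 V.
Step 6 — Current: I = V / Z = 0.8746 - j0.0975 A = 0.88∠-6.4° A.
Step 7 — Complex power: S = V·I* = 97.45 + j40.68 VA.
Step 8 — Real power: P = Re(S) = 97.45 W.
Step 9 — Reactive power: Q = Im(S) = 40.68 VAR.
Step 10 — Apparent power: |S| = 105.6 VA.
Step 11 — Power factor: PF = P/|S| = 0.9228 (lagging).

(a) P = 97.45 W  (b) Q = 40.68 VAR  (c) S = 105.6 VA  (d) PF = 0.9228 (lagging)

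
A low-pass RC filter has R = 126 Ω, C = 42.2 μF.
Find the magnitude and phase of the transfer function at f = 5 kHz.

Step 1 — Angular frequency: ω = 2π·5000 = 3.142e+04 rad/s.
Step 2 — Transfer function: H(jω) = 1/(1 + jωRC).
Step 3 — Denominator: 1 + jωRC = 1 + j·3.142e+04·126·4.22e-05 = 1 + j167.
Step 4 — H = 3.584e-05 - j0.005986.
Step 5 — Magnitude: |H| = 0.005986 (-44.5 dB); phase: φ = -89.7°.

|H| = 0.005986 (-44.5 dB), φ = -89.7°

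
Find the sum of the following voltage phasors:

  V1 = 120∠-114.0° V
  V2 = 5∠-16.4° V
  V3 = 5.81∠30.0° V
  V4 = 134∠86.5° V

Step 1 — Convert each phasor to rectangular form:
  V1 = 120·(cos(-114.0°) + j·sin(-114.0°)) = -48.81 - j109.6 V
  V2 = 5·(cos(-16.4°) + j·sin(-16.4°)) = 4.797 - j1.412 V
  V3 = 5.81·(cos(30.0°) + j·sin(30.0°)) = 5.032 + j2.905 V
  V4 = 134·(cos(86.5°) + j·sin(86.5°)) = 8.181 + j133.8 V
Step 2 — Sum components: V_total = -30.8 + j25.62 V.
Step 3 — Convert to polar: |V_total| = 40.06 V, ∠V_total = 140.2°.

V_total = 40.06∠140.2° V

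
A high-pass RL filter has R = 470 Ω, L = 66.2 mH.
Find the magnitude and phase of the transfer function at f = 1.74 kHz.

Step 1 — Angular frequency: ω = 2π·1740 = 1.093e+04 rad/s.
Step 2 — Transfer function: H(jω) = jωL/(R + jωL).
Step 3 — Numerator jωL = j·723.7; denominator R + jωL = 470 + j723.7.
Step 4 — H = 0.7034 + j0.4568.
Step 5 — Magnitude: |H| = 0.8387 (-1.5 dB); phase: φ = 33.0°.

|H| = 0.8387 (-1.5 dB), φ = 33.0°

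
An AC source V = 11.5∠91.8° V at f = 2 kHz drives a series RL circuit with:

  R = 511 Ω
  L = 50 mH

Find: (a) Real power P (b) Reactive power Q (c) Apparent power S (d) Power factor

Step 1 — Angular frequency: ω = 2π·f = 2π·2000 = 1.257e+04 rad/s.
Step 2 — Component impedances:
  R: Z = R = 511 Ω
  L: Z = jωL = j·1.257e+04·0.05 = 0 + j628.3 Ω
Step 3 — Series combination: Z_total = R + L = 511 + j628.3 Ω = 809.9∠50.9° Ω.
Step 4 — Source phasor: V = 11.5∠91.8° V = -0.3612 + j11.49 V.
Step 5 — Current: I = V / Z = 0.01073 + j0.009301 A = 0.0142∠40.9° A.
Step 6 — Complex power: S = V·I* = 0.103 + j0.1267 VA.
Step 7 — Real power: P = Re(S) = 0.103 W.
Step 8 — Reactive power: Q = Im(S) = 0.1267 VAR.
Step 9 — Apparent power: |S| = 0.1633 VA.
Step 10 — Power factor: PF = P/|S| = 0.631 (lagging).

(a) P = 0.103 W  (b) Q = 0.1267 VAR  (c) S = 0.1633 VA  (d) PF = 0.631 (lagging)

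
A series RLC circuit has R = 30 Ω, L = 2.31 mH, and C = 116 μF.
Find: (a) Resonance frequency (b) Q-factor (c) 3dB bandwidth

Step 1 — Resonance condition Im(Z)=0 gives ω₀ = 1/√(LC).
Step 2 — ω₀ = 1/√(0.00231·0.000116) = 1932 rad/s.
Step 3 — f₀ = ω₀/(2π) = 307.5 Hz.
Step 4 — Series Q: Q = ω₀L/R = 1932·0.00231/30 = 0.1487.
Step 5 — 3dB bandwidth: Δω = ω₀/Q = 1.299e+04 rad/s; BW = Δω/(2π) = 2067 Hz.

(a) f₀ = 307.5 Hz  (b) Q = 0.1487  (c) BW = 2067 Hz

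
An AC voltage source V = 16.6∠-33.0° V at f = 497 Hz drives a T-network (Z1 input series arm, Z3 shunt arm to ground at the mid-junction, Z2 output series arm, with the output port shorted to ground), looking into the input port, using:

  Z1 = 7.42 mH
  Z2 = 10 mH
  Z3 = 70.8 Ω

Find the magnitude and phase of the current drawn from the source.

Step 1 — Angular frequency: ω = 2π·f = 2π·497 = 3123 rad/s.
Step 2 — Component impedances:
  Z1: Z = jωL = j·3123·0.00742 = 0 + j23.17 Ω
  Z2: Z = jωL = j·3123·0.01 = 0 + j31.23 Ω
  Z3: Z = R = 70.8 Ω
Step 3 — With the output port shorted to ground, the output series arm Z2 runs from the junction to ground; the shunt arm Z3 also runs from the junction to ground. They appear in parallel: Z3 || Z2 = 11.53 + j26.14 Ω.
Step 4 — Series with input arm Z1: Z_in = Z1 + (Z3 || Z2) = 11.53 + j49.31 Ω = 50.64∠76.8° Ω.
Step 5 — Source phasor: V = 16.6∠-33.0° V = 13.92 - j9.041 V.
Step 6 — Ohm's law: I = V / Z_total = (13.92 - j9.041) / (11.53 + j49.31) = -0.1112 - j0.3083 A.
Step 7 — Convert to polar: |I| = 0.3278 A, ∠I = -109.8°.

I = 0.3278∠-109.8° A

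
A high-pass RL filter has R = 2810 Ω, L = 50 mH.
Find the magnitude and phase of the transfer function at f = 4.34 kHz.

Step 1 — Angular frequency: ω = 2π·4340 = 2.727e+04 rad/s.
Step 2 — Transfer function: H(jω) = jωL/(R + jωL).
Step 3 — Numerator jωL = j·1363; denominator R + jωL = 2810 + j1363.
Step 4 — H = 0.1906 + j0.3927.
Step 5 — Magnitude: |H| = 0.4365 (-7.2 dB); phase: φ = 64.1°.

|H| = 0.4365 (-7.2 dB), φ = 64.1°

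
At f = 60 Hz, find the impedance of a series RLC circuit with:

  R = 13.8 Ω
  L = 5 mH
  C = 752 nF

Step 1 — Angular frequency: ω = 2π·f = 2π·60 = 377 rad/s.
Step 2 — Component impedances:
  R: Z = R = 13.8 Ω
  L: Z = jωL = j·377·0.005 = 0 + j1.885 Ω
  C: Z = 1/(jωC) = -j/(ω·C) = 0 - j3527 Ω
Step 3 — Series combination: Z_total = R + L + C = 13.8 - j3525 Ω = 3526∠-89.8° Ω.

Z = 13.8 - j3525 Ω = 3526∠-89.8° Ω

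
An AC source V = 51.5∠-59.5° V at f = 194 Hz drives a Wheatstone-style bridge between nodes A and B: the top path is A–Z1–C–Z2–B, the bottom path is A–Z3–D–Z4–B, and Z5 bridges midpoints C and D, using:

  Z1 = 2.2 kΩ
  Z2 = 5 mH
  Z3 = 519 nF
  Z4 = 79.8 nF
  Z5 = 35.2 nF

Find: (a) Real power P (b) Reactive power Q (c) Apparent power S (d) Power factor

Step 1 — Angular frequency: ω = 2π·f = 2π·194 = 1219 rad/s.
Step 2 — Component impedances:
  Z1: Z = R = 2200 Ω
  Z2: Z = jωL = j·1219·0.005 = 0 + j6.095 Ω
  Z3: Z = 1/(jωC) = -j/(ω·C) = 0 - j1581 Ω
  Z4: Z = 1/(jωC) = -j/(ω·C) = 0 - j1.028e+04 Ω
  Z5: Z = 1/(jωC) = -j/(ω·C) = 0 - j2.331e+04 Ω
Step 3 — Bridge requires nodal analysis (the Z5 bridge couples midpoints C and D, so the two paths cannot be reduced to a simple series/parallel combination). Setting node B to ground and injecting 1 A at node A, the 3-node admittance system at A, C, D solves to V_A = Z_AB = 2070 - j516.7 Ω = 2134∠-14.0° Ω.
Step 4 — Source phasor: V = 51.5∠-59.5° V = 26.14 - j44.37 V.
Step 5 — Current: I = V / Z = 0.01692 - j0.01721 A = 0.02414∠-45.5° A.
Step 6 — Complex power: S = V·I* = 1.206 - j0.301 VA.
Step 7 — Real power: P = Re(S) = 1.206 W.
Step 8 — Reactive power: Q = Im(S) = -0.301 VAR.
Step 9 — Apparent power: |S| = 1.243 VA.
Step 10 — Power factor: PF = P/|S| = 0.9702 (leading).

(a) P = 1.206 W  (b) Q = -0.301 VAR  (c) S = 1.243 VA  (d) PF = 0.9702 (leading)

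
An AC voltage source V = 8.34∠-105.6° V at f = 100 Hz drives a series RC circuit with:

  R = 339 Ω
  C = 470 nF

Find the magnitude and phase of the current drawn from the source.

Step 1 — Angular frequency: ω = 2π·f = 2π·100 = 628.3 rad/s.
Step 2 — Component impedances:
  R: Z = R = 339 Ω
  C: Z = 1/(jωC) = -j/(ω·C) = 0 - j3386 Ω
Step 3 — Series combination: Z_total = R + C = 339 - j3386 Ω = 3403∠-84.3° Ω.
Step 4 — Source phasor: V = 8.34∠-105.6° V = -2.243 - j8.033 V.
Step 5 — Ohm's law: I = V / Z_total = (-2.243 - j8.033) / (339 - j3386) = 0.002283 - j0.0008909 A.
Step 6 — Convert to polar: |I| = 0.002451 A, ∠I = -21.3°.

I = 0.002451∠-21.3° A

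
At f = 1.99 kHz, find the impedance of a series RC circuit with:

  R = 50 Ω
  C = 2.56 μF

Step 1 — Angular frequency: ω = 2π·f = 2π·1990 = 1.25e+04 rad/s.
Step 2 — Component impedances:
  R: Z = R = 50 Ω
  C: Z = 1/(jωC) = -j/(ω·C) = 0 - j31.24 Ω
Step 3 — Series combination: Z_total = R + C = 50 - j31.24 Ω = 58.96∠-32.0° Ω.

Z = 50 - j31.24 Ω = 58.96∠-32.0° Ω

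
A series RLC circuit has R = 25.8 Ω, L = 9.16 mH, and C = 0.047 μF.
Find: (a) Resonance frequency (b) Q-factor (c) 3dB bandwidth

Step 1 — Resonance condition Im(Z)=0 gives ω₀ = 1/√(LC).
Step 2 — ω₀ = 1/√(0.00916·4.7e-08) = 4.82e+04 rad/s.
Step 3 — f₀ = ω₀/(2π) = 7670 Hz.
Step 4 — Series Q: Q = ω₀L/R = 4.82e+04·0.00916/25.8 = 17.11.
Step 5 — 3dB bandwidth: Δω = ω₀/Q = 2817 rad/s; BW = Δω/(2π) = 448.3 Hz.

(a) f₀ = 7670 Hz  (b) Q = 17.11  (c) BW = 448.3 Hz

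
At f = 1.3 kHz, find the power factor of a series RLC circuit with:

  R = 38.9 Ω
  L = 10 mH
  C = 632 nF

Step 1 — Angular frequency: ω = 2π·f = 2π·1300 = 8168 rad/s.
Step 2 — Component impedances:
  R: Z = R = 38.9 Ω
  L: Z = jωL = j·8168·0.01 = 0 + j81.68 Ω
  C: Z = 1/(jωC) = -j/(ω·C) = 0 - j193.7 Ω
Step 3 — Series combination: Z_total = R + L + C = 38.9 - j112 Ω = 118.6∠-70.9° Ω.
Step 4 — Power factor: PF = cos(φ) = Re(Z)/|Z| = 38.9/118.6 = 0.328.
Step 5 — Type: Im(Z) = -112 ⇒ leading (phase φ = -70.9°).

PF = 0.328 (leading, φ = -70.9°)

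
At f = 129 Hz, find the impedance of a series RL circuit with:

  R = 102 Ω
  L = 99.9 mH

Step 1 — Angular frequency: ω = 2π·f = 2π·129 = 810.5 rad/s.
Step 2 — Component impedances:
  R: Z = R = 102 Ω
  L: Z = jωL = j·810.5·0.0999 = 0 + j80.97 Ω
Step 3 — Series combination: Z_total = R + L = 102 + j80.97 Ω = 130.2∠38.4° Ω.

Z = 102 + j80.97 Ω = 130.2∠38.4° Ω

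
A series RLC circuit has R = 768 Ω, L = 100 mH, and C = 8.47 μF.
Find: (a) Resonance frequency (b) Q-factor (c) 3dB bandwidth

Step 1 — Resonance: ω₀ = 1/√(LC) = 1/√(0.1·8.47e-06) = 1087 rad/s.
Step 2 — f₀ = ω₀/(2π) = 172.9 Hz.
Step 3 — Series Q: Q = ω₀L/R = 1087·0.1/768 = 0.1415.
Step 4 — Bandwidth: Δω = ω₀/Q = 7680 rad/s; BW = Δω/(2π) = 1222 Hz.

(a) f₀ = 172.9 Hz  (b) Q = 0.1415  (c) BW = 1222 Hz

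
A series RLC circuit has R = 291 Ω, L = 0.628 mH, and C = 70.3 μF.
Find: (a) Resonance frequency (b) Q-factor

Step 1 — Resonance condition Im(Z)=0 gives ω₀ = 1/√(LC).
Step 2 — ω₀ = 1/√(0.000628·7.03e-05) = 4759 rad/s.
Step 3 — f₀ = ω₀/(2π) = 757.5 Hz.
Step 4 — Series Q: Q = ω₀L/R = 4759·0.000628/291 = 0.01027.

(a) f₀ = 757.5 Hz  (b) Q = 0.01027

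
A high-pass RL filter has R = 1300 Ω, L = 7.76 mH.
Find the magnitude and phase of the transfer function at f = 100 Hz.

Step 1 — Angular frequency: ω = 2π·100 = 628.3 rad/s.
Step 2 — Transfer function: H(jω) = jωL/(R + jωL).
Step 3 — Numerator jωL = j·4.876; denominator R + jωL = 1300 + j4.876.
Step 4 — H = 1.407e-05 + j0.003751.
Step 5 — Magnitude: |H| = 0.003751 (-48.5 dB); phase: φ = 89.8°.

|H| = 0.003751 (-48.5 dB), φ = 89.8°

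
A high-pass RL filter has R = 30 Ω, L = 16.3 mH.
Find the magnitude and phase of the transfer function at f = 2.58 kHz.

Step 1 — Angular frequency: ω = 2π·2580 = 1.621e+04 rad/s.
Step 2 — Transfer function: H(jω) = jωL/(R + jωL).
Step 3 — Numerator jωL = j·264.2; denominator R + jωL = 30 + j264.2.
Step 4 — H = 0.9873 + j0.1121.
Step 5 — Magnitude: |H| = 0.9936 (-0.1 dB); phase: φ = 6.5°.

|H| = 0.9936 (-0.1 dB), φ = 6.5°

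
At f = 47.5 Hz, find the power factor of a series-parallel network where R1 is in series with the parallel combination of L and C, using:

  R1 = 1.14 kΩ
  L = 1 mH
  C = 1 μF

Step 1 — Angular frequency: ω = 2π·f = 2π·47.5 = 298.5 rad/s.
Step 2 — Component impedances:
  R1: Z = R = 1140 Ω
  L: Z = jωL = j·298.5·0.001 = 0 + j0.2985 Ω
  C: Z = 1/(jωC) = -j/(ω·C) = 0 - j3351 Ω
Step 3 — Parallel branch: L || C = 1/(1/L + 1/C) = 0 + j0.2985 Ω.
Step 4 — Series with R1: Z_total = R1 + (L || C) = 1140 + j0.2985 Ω = 1140∠0.0° Ω.
Step 5 — Power factor: PF = cos(φ) = Re(Z)/|Z| = 1140/1140 = 1.
Step 6 — Type: Im(Z) = 0.2985 ⇒ lagging (phase φ = 0.0°).

PF = 1 (lagging, φ = 0.0°)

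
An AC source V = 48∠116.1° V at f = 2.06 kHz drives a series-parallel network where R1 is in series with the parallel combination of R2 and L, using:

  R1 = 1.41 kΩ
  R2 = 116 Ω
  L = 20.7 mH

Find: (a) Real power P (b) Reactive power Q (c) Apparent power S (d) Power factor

Step 1 — Angular frequency: ω = 2π·f = 2π·2060 = 1.294e+04 rad/s.
Step 2 — Component impedances:
  R1: Z = R = 1410 Ω
  R2: Z = R = 116 Ω
  L: Z = jωL = j·1.294e+04·0.0207 = 0 + j267.9 Ω
Step 3 — Parallel branch: R2 || L = 1/(1/R2 + 1/L) = 97.69 + j42.29 Ω.
Step 4 — Series with R1: Z_total = R1 + (R2 || L) = 1508 + j42.29 Ω = 1508∠1.6° Ω.
Step 5 — Source phasor: V = 48∠116.1° V = -21.12 + j43.11 V.
Step 6 — Current: I = V / Z = -0.01319 + j0.02896 A = 0.03182∠114.5° A.
Step 7 — Complex power: S = V·I* = 1.527 + j0.04284 VA.
Step 8 — Real power: P = Re(S) = 1.527 W.
Step 9 — Reactive power: Q = Im(S) = 0.04284 VAR.
Step 10 — Apparent power: |S| = 1.528 VA.
Step 11 — Power factor: PF = P/|S| = 0.9996 (lagging).

(a) P = 1.527 W  (b) Q = 0.04284 VAR  (c) S = 1.528 VA  (d) PF = 0.9996 (lagging)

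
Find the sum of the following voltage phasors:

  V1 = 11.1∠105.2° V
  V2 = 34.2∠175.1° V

Step 1 — Convert each phasor to rectangular form:
  V1 = 11.1·(cos(105.2°) + j·sin(105.2°)) = -2.91 + j10.71 V
  V2 = 34.2·(cos(175.1°) + j·sin(175.1°)) = -34.08 + j2.921 V
Step 2 — Sum components: V_total = -36.99 + j13.63 V.
Step 3 — Convert to polar: |V_total| = 39.42 V, ∠V_total = 159.8°.

V_total = 39.42∠159.8° V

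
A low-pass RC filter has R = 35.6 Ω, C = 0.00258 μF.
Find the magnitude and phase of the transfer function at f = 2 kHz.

Step 1 — Angular frequency: ω = 2π·2000 = 1.257e+04 rad/s.
Step 2 — Transfer function: H(jω) = 1/(1 + jωRC).
Step 3 — Denominator: 1 + jωRC = 1 + j·1.257e+04·35.6·2.58e-09 = 1 + j0.001154.
Step 4 — H = 1 - j0.001154.
Step 5 — Magnitude: |H| = 1 (-0.0 dB); phase: φ = -0.1°.

|H| = 1 (-0.0 dB), φ = -0.1°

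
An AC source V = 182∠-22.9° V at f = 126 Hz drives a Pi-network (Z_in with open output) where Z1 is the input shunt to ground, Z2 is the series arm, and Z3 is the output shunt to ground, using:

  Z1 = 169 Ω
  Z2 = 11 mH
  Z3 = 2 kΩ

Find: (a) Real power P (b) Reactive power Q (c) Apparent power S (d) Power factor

Step 1 — Angular frequency: ω = 2π·f = 2π·126 = 791.7 rad/s.
Step 2 — Component impedances:
  Z1: Z = R = 169 Ω
  Z2: Z = jωL = j·791.7·0.011 = 0 + j8.708 Ω
  Z3: Z = R = 2000 Ω
Step 3 — With open output, the series arm Z2 and the output shunt Z3 appear in series to ground: Z2 + Z3 = 2000 + j8.708 Ω.
Step 4 — Parallel with input shunt Z1: Z_in = Z1 || (Z2 + Z3) = 155.8 + j0.05287 Ω = 155.8∠0.0° Ω.
Step 5 — Source phasor: V = 182∠-22.9° V = 167.7 - j70.82 V.
Step 6 — Current: I = V / Z = 1.076 - j0.4548 A = 1.168∠-22.9° A.
Step 7 — Complex power: S = V·I* = 212.6 + j0.07211 VA.
Step 8 — Real power: P = Re(S) = 212.6 W.
Step 9 — Reactive power: Q = Im(S) = 0.07211 VAR.
Step 10 — Apparent power: |S| = 212.6 VA.
Step 11 — Power factor: PF = P/|S| = 1 (lagging).

(a) P = 212.6 W  (b) Q = 0.07211 VAR  (c) S = 212.6 VA  (d) PF = 1 (lagging)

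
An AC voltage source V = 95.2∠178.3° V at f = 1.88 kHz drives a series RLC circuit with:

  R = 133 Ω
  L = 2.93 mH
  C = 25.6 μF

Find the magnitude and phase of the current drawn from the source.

Step 1 — Angular frequency: ω = 2π·f = 2π·1880 = 1.181e+04 rad/s.
Step 2 — Component impedances:
  R: Z = R = 133 Ω
  L: Z = jωL = j·1.181e+04·0.00293 = 0 + j34.61 Ω
  C: Z = 1/(jωC) = -j/(ω·C) = 0 - j3.307 Ω
Step 3 — Series combination: Z_total = R + L + C = 133 + j31.3 Ω = 136.6∠13.2° Ω.
Step 4 — Source phasor: V = 95.2∠178.3° V = -95.16 + j2.824 V.
Step 5 — Ohm's law: I = V / Z_total = (-95.16 + j2.824) / (133 + j31.3) = -0.6732 + j0.1797 A.
Step 6 — Convert to polar: |I| = 0.6968 A, ∠I = 165.1°.

I = 0.6968∠165.1° A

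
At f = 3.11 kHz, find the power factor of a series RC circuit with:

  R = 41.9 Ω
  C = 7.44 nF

Step 1 — Angular frequency: ω = 2π·f = 2π·3110 = 1.954e+04 rad/s.
Step 2 — Component impedances:
  R: Z = R = 41.9 Ω
  C: Z = 1/(jωC) = -j/(ω·C) = 0 - j6878 Ω
Step 3 — Series combination: Z_total = R + C = 41.9 - j6878 Ω = 6879∠-89.7° Ω.
Step 4 — Power factor: PF = cos(φ) = Re(Z)/|Z| = 41.9/6879 = 0.006091.
Step 5 — Type: Im(Z) = -6878 ⇒ leading (phase φ = -89.7°).

PF = 0.006091 (leading, φ = -89.7°)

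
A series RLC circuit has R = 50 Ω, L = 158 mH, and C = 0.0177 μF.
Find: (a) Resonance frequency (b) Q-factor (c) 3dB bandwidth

Step 1 — Resonance: ω₀ = 1/√(LC) = 1/√(0.158·1.77e-08) = 1.891e+04 rad/s.
Step 2 — f₀ = ω₀/(2π) = 3010 Hz.
Step 3 — Series Q: Q = ω₀L/R = 1.891e+04·0.158/50 = 59.75.
Step 4 — Bandwidth: Δω = ω₀/Q = 316.5 rad/s; BW = Δω/(2π) = 50.37 Hz.

(a) f₀ = 3010 Hz  (b) Q = 59.75  (c) BW = 50.37 Hz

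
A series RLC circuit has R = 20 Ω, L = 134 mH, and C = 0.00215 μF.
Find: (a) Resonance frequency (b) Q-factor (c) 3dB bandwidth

Step 1 — Resonance: ω₀ = 1/√(LC) = 1/√(0.134·2.15e-09) = 5.892e+04 rad/s.
Step 2 — f₀ = ω₀/(2π) = 9377 Hz.
Step 3 — Series Q: Q = ω₀L/R = 5.892e+04·0.134/20 = 394.7.
Step 4 — Bandwidth: Δω = ω₀/Q = 149.3 rad/s; BW = Δω/(2π) = 23.75 Hz.

(a) f₀ = 9377 Hz  (b) Q = 394.7  (c) BW = 23.75 Hz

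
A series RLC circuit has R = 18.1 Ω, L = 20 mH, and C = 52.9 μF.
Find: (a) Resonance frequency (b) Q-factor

Step 1 — Resonance condition Im(Z)=0 gives ω₀ = 1/√(LC).
Step 2 — ω₀ = 1/√(0.02·5.29e-05) = 972.2 rad/s.
Step 3 — f₀ = ω₀/(2π) = 154.7 Hz.
Step 4 — Series Q: Q = ω₀L/R = 972.2·0.02/18.1 = 1.074.

(a) f₀ = 154.7 Hz  (b) Q = 1.074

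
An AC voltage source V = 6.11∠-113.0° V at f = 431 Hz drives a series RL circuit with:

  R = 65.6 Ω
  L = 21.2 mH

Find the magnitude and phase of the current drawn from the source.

Step 1 — Angular frequency: ω = 2π·f = 2π·431 = 2708 rad/s.
Step 2 — Component impedances:
  R: Z = R = 65.6 Ω
  L: Z = jωL = j·2708·0.0212 = 0 + j57.41 Ω
Step 3 — Series combination: Z_total = R + L = 65.6 + j57.41 Ω = 87.17∠41.2° Ω.
Step 4 — Source phasor: V = 6.11∠-113.0° V = -2.387 - j5.624 V.
Step 5 — Ohm's law: I = V / Z_total = (-2.387 - j5.624) / (65.6 + j57.41) = -0.0631 - j0.03051 A.
Step 6 — Convert to polar: |I| = 0.07009 A, ∠I = -154.2°.

I = 0.07009∠-154.2° A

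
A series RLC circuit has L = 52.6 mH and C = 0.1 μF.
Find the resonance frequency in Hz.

Step 1 — Resonance condition Im(Z)=0 gives ω₀ = 1/√(LC).
Step 2 — ω₀ = 1/√(0.0526·1e-07) = 1.379e+04 rad/s.
Step 3 — f₀ = ω₀/(2π) = 2194 Hz.

f₀ = 2194 Hz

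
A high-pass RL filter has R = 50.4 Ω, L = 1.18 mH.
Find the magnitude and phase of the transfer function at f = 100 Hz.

Step 1 — Angular frequency: ω = 2π·100 = 628.3 rad/s.
Step 2 — Transfer function: H(jω) = jωL/(R + jωL).
Step 3 — Numerator jωL = j·0.7414; denominator R + jωL = 50.4 + j0.7414.
Step 4 — H = 0.0002164 + j0.01471.
Step 5 — Magnitude: |H| = 0.01471 (-36.6 dB); phase: φ = 89.2°.

|H| = 0.01471 (-36.6 dB), φ = 89.2°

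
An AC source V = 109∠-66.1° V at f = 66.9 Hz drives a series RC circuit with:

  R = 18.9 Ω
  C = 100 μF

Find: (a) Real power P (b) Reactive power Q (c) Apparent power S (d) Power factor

Step 1 — Angular frequency: ω = 2π·f = 2π·66.9 = 420.3 rad/s.
Step 2 — Component impedances:
  R: Z = R = 18.9 Ω
  C: Z = 1/(jωC) = -j/(ω·C) = 0 - j23.79 Ω
Step 3 — Series combination: Z_total = R + C = 18.9 - j23.79 Ω = 30.38∠-51.5° Ω.
Step 4 — Source phasor: V = 109∠-66.1° V = 44.16 - j99.65 V.
Step 5 — Current: I = V / Z = 3.472 - j0.9022 A = 3.587∠-14.6° A.
Step 6 — Complex power: S = V·I* = 243.2 - j306.2 VA.
Step 7 — Real power: P = Re(S) = 243.2 W.
Step 8 — Reactive power: Q = Im(S) = -306.2 VAR.
Step 9 — Apparent power: |S| = 391 VA.
Step 10 — Power factor: PF = P/|S| = 0.622 (leading).

(a) P = 243.2 W  (b) Q = -306.2 VAR  (c) S = 391 VA  (d) PF = 0.622 (leading)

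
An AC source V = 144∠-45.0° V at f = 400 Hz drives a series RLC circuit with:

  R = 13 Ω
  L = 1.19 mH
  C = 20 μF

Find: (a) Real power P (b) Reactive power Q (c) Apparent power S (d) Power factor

Step 1 — Angular frequency: ω = 2π·f = 2π·400 = 2513 rad/s.
Step 2 — Component impedances:
  R: Z = R = 13 Ω
  L: Z = jωL = j·2513·0.00119 = 0 + j2.991 Ω
  C: Z = 1/(jωC) = -j/(ω·C) = 0 - j19.89 Ω
Step 3 — Series combination: Z_total = R + L + C = 13 - j16.9 Ω = 21.32∠-52.4° Ω.
Step 4 — Source phasor: V = 144∠-45.0° V = 101.8 - j101.8 V.
Step 5 — Current: I = V / Z = 6.696 + j0.8741 A = 6.753∠7.4° A.
Step 6 — Complex power: S = V·I* = 592.8 - j770.8 VA.
Step 7 — Real power: P = Re(S) = 592.8 W.
Step 8 — Reactive power: Q = Im(S) = -770.8 VAR.
Step 9 — Apparent power: |S| = 972.4 VA.
Step 10 — Power factor: PF = P/|S| = 0.6096 (leading).

(a) P = 592.8 W  (b) Q = -770.8 VAR  (c) S = 972.4 VA  (d) PF = 0.6096 (leading)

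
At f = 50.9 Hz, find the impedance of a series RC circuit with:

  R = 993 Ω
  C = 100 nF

Step 1 — Angular frequency: ω = 2π·f = 2π·50.9 = 319.8 rad/s.
Step 2 — Component impedances:
  R: Z = R = 993 Ω
  C: Z = 1/(jωC) = -j/(ω·C) = 0 - j3.127e+04 Ω
Step 3 — Series combination: Z_total = R + C = 993 - j3.127e+04 Ω = 3.128e+04∠-88.2° Ω.

Z = 993 - j3.127e+04 Ω = 3.128e+04∠-88.2° Ω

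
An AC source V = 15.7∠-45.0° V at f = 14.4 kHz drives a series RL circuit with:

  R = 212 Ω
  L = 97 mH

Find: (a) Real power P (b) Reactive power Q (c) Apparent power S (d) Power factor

Step 1 — Angular frequency: ω = 2π·f = 2π·1.44e+04 = 9.048e+04 rad/s.
Step 2 — Component impedances:
  R: Z = R = 212 Ω
  L: Z = jωL = j·9.048e+04·0.097 = 0 + j8776 Ω
Step 3 — Series combination: Z_total = R + L = 212 + j8776 Ω = 8779∠88.6° Ω.
Step 4 — Source phasor: V = 15.7∠-45.0° V = 11.1 - j11.1 V.
Step 5 — Current: I = V / Z = -0.001234 - j0.001295 A = 0.001788∠-133.6° A.
Step 6 — Complex power: S = V·I* = 0.000678 + j0.02807 VA.
Step 7 — Real power: P = Re(S) = 0.000678 W.
Step 8 — Reactive power: Q = Im(S) = 0.02807 VAR.
Step 9 — Apparent power: |S| = 0.02808 VA.
Step 10 — Power factor: PF = P/|S| = 0.02415 (lagging).

(a) P = 0.000678 W  (b) Q = 0.02807 VAR  (c) S = 0.02808 VA  (d) PF = 0.02415 (lagging)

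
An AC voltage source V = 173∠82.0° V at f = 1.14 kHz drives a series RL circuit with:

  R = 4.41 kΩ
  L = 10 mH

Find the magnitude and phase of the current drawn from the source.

Step 1 — Angular frequency: ω = 2π·f = 2π·1140 = 7163 rad/s.
Step 2 — Component impedances:
  R: Z = R = 4410 Ω
  L: Z = jωL = j·7163·0.01 = 0 + j71.63 Ω
Step 3 — Series combination: Z_total = R + L = 4410 + j71.63 Ω = 4411∠0.9° Ω.
Step 4 — Source phasor: V = 173∠82.0° V = 24.08 + j171.3 V.
Step 5 — Ohm's law: I = V / Z_total = (24.08 + j171.3) / (4410 + j71.63) = 0.006089 + j0.03875 A.
Step 6 — Convert to polar: |I| = 0.03922 A, ∠I = 81.1°.

I = 0.03922∠81.1° A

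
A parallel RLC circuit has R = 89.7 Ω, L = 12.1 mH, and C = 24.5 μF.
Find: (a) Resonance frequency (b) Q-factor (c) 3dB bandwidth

Step 1 — Resonance: ω₀ = 1/√(LC) = 1/√(0.0121·2.45e-05) = 1837 rad/s.
Step 2 — f₀ = ω₀/(2π) = 292.3 Hz.
Step 3 — Parallel Q: Q = R/(ω₀L) = 89.7/(1837·0.0121) = 4.036.
Step 4 — Bandwidth: Δω = ω₀/Q = 455 rad/s; BW = Δω/(2π) = 72.42 Hz.

(a) f₀ = 292.3 Hz  (b) Q = 4.036  (c) BW = 72.42 Hz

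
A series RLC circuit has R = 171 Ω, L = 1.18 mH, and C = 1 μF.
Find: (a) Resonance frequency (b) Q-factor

Step 1 — Resonance condition Im(Z)=0 gives ω₀ = 1/√(LC).
Step 2 — ω₀ = 1/√(0.00118·1e-06) = 2.911e+04 rad/s.
Step 3 — f₀ = ω₀/(2π) = 4633 Hz.
Step 4 — Series Q: Q = ω₀L/R = 2.911e+04·0.00118/171 = 0.2009.

(a) f₀ = 4633 Hz  (b) Q = 0.2009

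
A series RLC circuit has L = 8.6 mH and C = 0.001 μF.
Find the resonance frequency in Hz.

Step 1 — Resonance condition Im(Z)=0 gives ω₀ = 1/√(LC).
Step 2 — ω₀ = 1/√(0.0086·1e-09) = 3.41e+05 rad/s.
Step 3 — f₀ = ω₀/(2π) = 5.427e+04 Hz.

f₀ = 5.427e+04 Hz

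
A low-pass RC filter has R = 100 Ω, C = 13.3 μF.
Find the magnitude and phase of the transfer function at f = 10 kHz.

Step 1 — Angular frequency: ω = 2π·1e+04 = 6.283e+04 rad/s.
Step 2 — Transfer function: H(jω) = 1/(1 + jωRC).
Step 3 — Denominator: 1 + jωRC = 1 + j·6.283e+04·100·1.33e-05 = 1 + j83.57.
Step 4 — H = 0.0001432 - j0.01196.
Step 5 — Magnitude: |H| = 0.01197 (-38.4 dB); phase: φ = -89.3°.

|H| = 0.01197 (-38.4 dB), φ = -89.3°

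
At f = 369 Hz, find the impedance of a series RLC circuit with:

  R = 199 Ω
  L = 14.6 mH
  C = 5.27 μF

Step 1 — Angular frequency: ω = 2π·f = 2π·369 = 2318 rad/s.
Step 2 — Component impedances:
  R: Z = R = 199 Ω
  L: Z = jωL = j·2318·0.0146 = 0 + j33.85 Ω
  C: Z = 1/(jωC) = -j/(ω·C) = 0 - j81.84 Ω
Step 3 — Series combination: Z_total = R + L + C = 199 - j47.99 Ω = 204.7∠-13.6° Ω.

Z = 199 - j47.99 Ω = 204.7∠-13.6° Ω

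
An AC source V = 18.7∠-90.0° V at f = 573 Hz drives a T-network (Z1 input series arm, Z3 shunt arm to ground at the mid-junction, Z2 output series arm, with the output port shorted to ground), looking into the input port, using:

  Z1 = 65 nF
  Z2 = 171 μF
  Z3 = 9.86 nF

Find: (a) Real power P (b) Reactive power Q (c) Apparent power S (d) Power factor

Step 1 — Angular frequency: ω = 2π·f = 2π·573 = 3600 rad/s.
Step 2 — Component impedances:
  Z1: Z = 1/(jωC) = -j/(ω·C) = 0 - j4273 Ω
  Z2: Z = 1/(jωC) = -j/(ω·C) = 0 - j1.624 Ω
  Z3: Z = 1/(jωC) = -j/(ω·C) = 0 - j2.817e+04 Ω
Step 3 — With the output port shorted to ground, the output series arm Z2 runs from the junction to ground; the shunt arm Z3 also runs from the junction to ground. They appear in parallel: Z3 || Z2 = 0 - j1.624 Ω.
Step 4 — Series with input arm Z1: Z_in = Z1 + (Z3 || Z2) = 0 - j4275 Ω = 4275∠-90.0° Ω.
Step 5 — Source phasor: V = 18.7∠-90.0° V = 0 - j18.7 V.
Step 6 — Current: I = V / Z = 0.004374 A = 0.004374∠0.0° A.
Step 7 — Complex power: S = V·I* = 0 - j0.0818 VA.
Step 8 — Real power: P = Re(S) = 0 W.
Step 9 — Reactive power: Q = Im(S) = -0.0818 VAR.
Step 10 — Apparent power: |S| = 0.0818 VA.
Step 11 — Power factor: PF = P/|S| = 0 (leading).

(a) P = 0 W  (b) Q = -0.0818 VAR  (c) S = 0.0818 VA  (d) PF = 0 (leading)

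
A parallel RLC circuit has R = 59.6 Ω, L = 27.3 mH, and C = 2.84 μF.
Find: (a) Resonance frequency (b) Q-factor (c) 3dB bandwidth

Step 1 — Resonance: ω₀ = 1/√(LC) = 1/√(0.0273·2.84e-06) = 3591 rad/s.
Step 2 — f₀ = ω₀/(2π) = 571.6 Hz.
Step 3 — Parallel Q: Q = R/(ω₀L) = 59.6/(3591·0.0273) = 0.6079.
Step 4 — Bandwidth: Δω = ω₀/Q = 5908 rad/s; BW = Δω/(2π) = 940.3 Hz.

(a) f₀ = 571.6 Hz  (b) Q = 0.6079  (c) BW = 940.3 Hz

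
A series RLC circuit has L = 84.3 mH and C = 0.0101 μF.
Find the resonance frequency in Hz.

Step 1 — Resonance condition Im(Z)=0 gives ω₀ = 1/√(LC).
Step 2 — ω₀ = 1/√(0.0843·1.01e-08) = 3.427e+04 rad/s.
Step 3 — f₀ = ω₀/(2π) = 5454 Hz.

f₀ = 5454 Hz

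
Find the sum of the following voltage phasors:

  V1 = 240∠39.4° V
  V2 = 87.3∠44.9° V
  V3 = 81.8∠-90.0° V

Step 1 — Convert each phasor to rectangular form:
  V1 = 240·(cos(39.4°) + j·sin(39.4°)) = 185.5 + j152.3 V
  V2 = 87.3·(cos(44.9°) + j·sin(44.9°)) = 61.84 + j61.62 V
  V3 = 81.8·(cos(-90.0°) + j·sin(-90.0°)) = 0 - j81.8 V
Step 2 — Sum components: V_total = 247.3 + j132.2 V.
Step 3 — Convert to polar: |V_total| = 280.4 V, ∠V_total = 28.1°.

V_total = 280.4∠28.1° V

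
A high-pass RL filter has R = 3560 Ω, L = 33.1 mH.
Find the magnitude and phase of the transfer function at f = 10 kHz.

Step 1 — Angular frequency: ω = 2π·1e+04 = 6.283e+04 rad/s.
Step 2 — Transfer function: H(jω) = jωL/(R + jωL).
Step 3 — Numerator jωL = j·2080; denominator R + jωL = 3560 + j2080.
Step 4 — H = 0.2544 + j0.4355.
Step 5 — Magnitude: |H| = 0.5044 (-5.9 dB); phase: φ = 59.7°.

|H| = 0.5044 (-5.9 dB), φ = 59.7°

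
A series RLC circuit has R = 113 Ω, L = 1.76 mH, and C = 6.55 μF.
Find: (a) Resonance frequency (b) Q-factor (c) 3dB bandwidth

Step 1 — Resonance condition Im(Z)=0 gives ω₀ = 1/√(LC).
Step 2 — ω₀ = 1/√(0.00176·6.55e-06) = 9314 rad/s.
Step 3 — f₀ = ω₀/(2π) = 1482 Hz.
Step 4 — Series Q: Q = ω₀L/R = 9314·0.00176/113 = 0.1451.
Step 5 — 3dB bandwidth: Δω = ω₀/Q = 6.42e+04 rad/s; BW = Δω/(2π) = 1.022e+04 Hz.

(a) f₀ = 1482 Hz  (b) Q = 0.1451  (c) BW = 1.022e+04 Hz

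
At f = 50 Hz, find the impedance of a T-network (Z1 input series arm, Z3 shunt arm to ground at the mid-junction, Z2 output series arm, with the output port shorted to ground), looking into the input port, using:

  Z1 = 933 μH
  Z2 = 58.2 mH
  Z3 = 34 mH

Step 1 — Angular frequency: ω = 2π·f = 2π·50 = 314.2 rad/s.
Step 2 — Component impedances:
  Z1: Z = jωL = j·314.2·0.000933 = 0 + j0.2931 Ω
  Z2: Z = jωL = j·314.2·0.0582 = 0 + j18.28 Ω
  Z3: Z = jωL = j·314.2·0.034 = 0 + j10.68 Ω
Step 3 — With the output port shorted to ground, the output series arm Z2 runs from the junction to ground; the shunt arm Z3 also runs from the junction to ground. They appear in parallel: Z3 || Z2 = 0 + j6.742 Ω.
Step 4 — Series with input arm Z1: Z_in = Z1 + (Z3 || Z2) = 0 + j7.036 Ω = 7.036∠90.0° Ω.

Z = 0 + j7.036 Ω = 7.036∠90.0° Ω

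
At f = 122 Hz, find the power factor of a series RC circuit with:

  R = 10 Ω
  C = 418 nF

Step 1 — Angular frequency: ω = 2π·f = 2π·122 = 766.5 rad/s.
Step 2 — Component impedances:
  R: Z = R = 10 Ω
  C: Z = 1/(jωC) = -j/(ω·C) = 0 - j3121 Ω
Step 3 — Series combination: Z_total = R + C = 10 - j3121 Ω = 3121∠-89.8° Ω.
Step 4 — Power factor: PF = cos(φ) = Re(Z)/|Z| = 10/3121 = 0.003204.
Step 5 — Type: Im(Z) = -3121 ⇒ leading (phase φ = -89.8°).

PF = 0.003204 (leading, φ = -89.8°)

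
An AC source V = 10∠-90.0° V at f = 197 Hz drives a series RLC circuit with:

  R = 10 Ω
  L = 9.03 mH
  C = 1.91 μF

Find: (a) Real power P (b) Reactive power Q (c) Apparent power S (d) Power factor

Step 1 — Angular frequency: ω = 2π·f = 2π·197 = 1238 rad/s.
Step 2 — Component impedances:
  R: Z = R = 10 Ω
  L: Z = jωL = j·1238·0.00903 = 0 + j11.18 Ω
  C: Z = 1/(jωC) = -j/(ω·C) = 0 - j423 Ω
Step 3 — Series combination: Z_total = R + L + C = 10 - j411.8 Ω = 411.9∠-88.6° Ω.
Step 4 — Source phasor: V = 10∠-90.0° V = 0 - j10 V.
Step 5 — Current: I = V / Z = 0.02427 - j0.0005893 A = 0.02428∠-1.4° A.
Step 6 — Complex power: S = V·I* = 0.005893 - j0.2427 VA.
Step 7 — Real power: P = Re(S) = 0.005893 W.
Step 8 — Reactive power: Q = Im(S) = -0.2427 VAR.
Step 9 — Apparent power: |S| = 0.2428 VA.
Step 10 — Power factor: PF = P/|S| = 0.02428 (leading).

(a) P = 0.005893 W  (b) Q = -0.2427 VAR  (c) S = 0.2428 VA  (d) PF = 0.02428 (leading)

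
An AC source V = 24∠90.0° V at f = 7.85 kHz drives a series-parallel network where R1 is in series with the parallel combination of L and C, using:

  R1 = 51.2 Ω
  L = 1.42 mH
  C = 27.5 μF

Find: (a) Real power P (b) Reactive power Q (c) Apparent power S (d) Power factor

Step 1 — Angular frequency: ω = 2π·f = 2π·7850 = 4.932e+04 rad/s.
Step 2 — Component impedances:
  R1: Z = R = 51.2 Ω
  L: Z = jωL = j·4.932e+04·0.00142 = 0 + j70.04 Ω
  C: Z = 1/(jωC) = -j/(ω·C) = 0 - j0.7373 Ω
Step 3 — Parallel branch: L || C = 1/(1/L + 1/C) = 0 - j0.7451 Ω.
Step 4 — Series with R1: Z_total = R1 + (L || C) = 51.2 - j0.7451 Ω = 51.21∠-0.8° Ω.
Step 5 — Source phasor: V = 24∠90.0° V = 0 + j24 V.
Step 6 — Current: I = V / Z = -0.00682 + j0.4687 A = 0.4687∠90.8° A.
Step 7 — Complex power: S = V·I* = 11.25 - j0.1637 VA.
Step 8 — Real power: P = Re(S) = 11.25 W.
Step 9 — Reactive power: Q = Im(S) = -0.1637 VAR.
Step 10 — Apparent power: |S| = 11.25 VA.
Step 11 — Power factor: PF = P/|S| = 0.9999 (leading).

(a) P = 11.25 W  (b) Q = -0.1637 VAR  (c) S = 11.25 VA  (d) PF = 0.9999 (leading)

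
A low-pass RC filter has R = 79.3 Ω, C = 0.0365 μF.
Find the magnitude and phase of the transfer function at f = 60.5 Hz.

Step 1 — Angular frequency: ω = 2π·60.5 = 380.1 rad/s.
Step 2 — Transfer function: H(jω) = 1/(1 + jωRC).
Step 3 — Denominator: 1 + jωRC = 1 + j·380.1·79.3·3.65e-08 = 1 + j0.0011.
Step 4 — H = 1 - j0.0011.
Step 5 — Magnitude: |H| = 1 (-0.0 dB); phase: φ = -0.1°.

|H| = 1 (-0.0 dB), φ = -0.1°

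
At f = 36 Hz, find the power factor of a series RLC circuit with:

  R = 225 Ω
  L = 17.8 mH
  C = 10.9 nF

Step 1 — Angular frequency: ω = 2π·f = 2π·36 = 226.2 rad/s.
Step 2 — Component impedances:
  R: Z = R = 225 Ω
  L: Z = jωL = j·226.2·0.0178 = 0 + j4.026 Ω
  C: Z = 1/(jωC) = -j/(ω·C) = 0 - j4.056e+05 Ω
Step 3 — Series combination: Z_total = R + L + C = 225 - j4.056e+05 Ω = 4.056e+05∠-90.0° Ω.
Step 4 — Power factor: PF = cos(φ) = Re(Z)/|Z| = 225/4.056e+05 = 0.0005547.
Step 5 — Type: Im(Z) = -4.056e+05 ⇒ leading (phase φ = -90.0°).

PF = 0.0005547 (leading, φ = -90.0°)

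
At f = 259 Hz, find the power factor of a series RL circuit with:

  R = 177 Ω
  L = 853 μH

Step 1 — Angular frequency: ω = 2π·f = 2π·259 = 1627 rad/s.
Step 2 — Component impedances:
  R: Z = R = 177 Ω
  L: Z = jωL = j·1627·0.000853 = 0 + j1.388 Ω
Step 3 — Series combination: Z_total = R + L = 177 + j1.388 Ω = 177∠0.4° Ω.
Step 4 — Power factor: PF = cos(φ) = Re(Z)/|Z| = 177/177 = 1.
Step 5 — Type: Im(Z) = 1.388 ⇒ lagging (phase φ = 0.4°).

PF = 1 (lagging, φ = 0.4°)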